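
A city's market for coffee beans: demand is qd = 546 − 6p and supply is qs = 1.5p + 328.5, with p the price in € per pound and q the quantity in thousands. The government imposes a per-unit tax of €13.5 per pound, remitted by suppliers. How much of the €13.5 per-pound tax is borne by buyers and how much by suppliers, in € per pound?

Buyers bear €2.7 per pound; suppliers bear €10.8 per pound.

Without the tax, 546 − 6p = 1.5p + 328.5 gives 7.5p = 217.5, so p* = €29 and q* = 372.
With the tax collected from suppliers, supply shifts: qs = 1.5(p − 13.5) + 328.5.
New equilibrium: buyers pay €31.7, suppliers receive €18.2, q = 355.8. (Wedge: pb − ps = 13.5.)
Burden on buyers: €2.7; on suppliers: €10.8. (They sum to €13.5.)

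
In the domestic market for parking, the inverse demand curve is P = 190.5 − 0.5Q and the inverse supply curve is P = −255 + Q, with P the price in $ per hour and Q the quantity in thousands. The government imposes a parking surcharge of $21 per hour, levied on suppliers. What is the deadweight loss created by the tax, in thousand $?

Deadweight loss = $147 thousand.

Rewrite in direct form: Qd = 381 − 2P and Qs = P + 255.
Without the tax, 381 − 2P = P + 255 gives 3P = 126, so P* = $42 and Q* = 297.
With the tax collected from suppliers, supply shifts: Qs = (P − 21) + 255.
Solving gives Q = 283 with buyers paying $49 and suppliers receiving $28 (the $21 wedge).
Quantity falls by |ΔQ| = |297 − 283| = 14.
DWL = ½ · t · |ΔQ| = ½ · 21 · 14 = $147.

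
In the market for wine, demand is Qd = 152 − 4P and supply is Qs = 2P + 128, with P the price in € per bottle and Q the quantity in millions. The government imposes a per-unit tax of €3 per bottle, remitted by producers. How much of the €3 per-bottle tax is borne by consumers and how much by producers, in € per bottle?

Consumers bear €1 per bottle; producers bear €2 per bottle.

Without the tax, 152 − 4P = 2P + 128 gives 6P = 24, so P* = €4 and Q* = 136.
With the tax collected from producers, supply shifts: Qs = 2(P − 3) + 128.
Solving gives Q = 132 with consumers paying €5 and producers receiving €2 (the €3 wedge).
Burden on consumers: €1; on producers: €2. (They sum to €3.)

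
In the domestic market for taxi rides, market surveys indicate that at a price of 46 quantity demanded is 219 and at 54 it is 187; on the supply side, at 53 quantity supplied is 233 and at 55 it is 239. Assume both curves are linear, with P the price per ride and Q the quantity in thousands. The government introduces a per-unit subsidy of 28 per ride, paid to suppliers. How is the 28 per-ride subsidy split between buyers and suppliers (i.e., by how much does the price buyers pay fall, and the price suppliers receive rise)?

Buyers gain 12 per ride; suppliers gain 16 per ride.

Demand slope: (187 − 219)/(54 − 46) = -4, so Qd = 403 − 4P.
Supply slope: (239 − 233)/(55 − 53) = 3, so Qs = 3P + 74.
Without the subsidy, 403 − 4P = 3P + 74 gives 7P = 329, so P* = 47 and Q* = 215.
With a per-unit subsidy paid to suppliers, each receives P + 28 per unit sold, so supply becomes Qs = 3(P + 28) + 74.
Solving gives Q = 263 with buyers paying 35 and suppliers receiving 63 (the 28 wedge).
Gain to buyers: 12; to suppliers: 16. (They sum to 28.)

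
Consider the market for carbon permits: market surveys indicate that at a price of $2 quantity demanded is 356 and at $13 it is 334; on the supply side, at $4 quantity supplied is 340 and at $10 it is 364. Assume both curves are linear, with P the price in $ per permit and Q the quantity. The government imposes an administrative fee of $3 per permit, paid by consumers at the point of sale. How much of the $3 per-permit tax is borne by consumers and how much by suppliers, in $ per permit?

Consumers bear $2 per permit; suppliers bear $1 per permit.

Demand slope: (334 − 356)/(13 − 2) = -2, so Qd = 360 − 2P.
Supply slope: (364 − 340)/(10 − 4) = 4, so Qs = 4P + 324.
Before the tax: set 360 − 2P = 4P + 324 → P* = $6, Q* = 348.
With the tax collected from consumers, demand (in seller-price terms) shifts: Qd = 360 − 2(P + 3).
New equilibrium: consumers pay $8, suppliers receive $5, Q = 344. (Wedge: Pb − Ps = 3.)
Burden on consumers: $2; on suppliers: $1. (They sum to $3.)
The less price-elastic side of the market bears the larger share of a per-unit tax.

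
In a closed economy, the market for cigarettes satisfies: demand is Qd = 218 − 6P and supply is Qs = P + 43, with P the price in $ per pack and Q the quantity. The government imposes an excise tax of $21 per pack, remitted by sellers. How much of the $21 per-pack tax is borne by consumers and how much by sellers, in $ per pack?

Without the tax, 218 − 6P = P + 43 gives 7P = 175, so P* = $25 and Q* = 68.
With the tax collected from sellers, supply shifts: Qs = (P − 21) + 43.
Solving gives Q = 50 with consumers paying $28 and sellers receiving $7 (the $21 wedge).
Burden on consumers: $3; on sellers: $18. (They sum to $21.)

Consumers bear $3 per pack; sellers bear $18 per pack.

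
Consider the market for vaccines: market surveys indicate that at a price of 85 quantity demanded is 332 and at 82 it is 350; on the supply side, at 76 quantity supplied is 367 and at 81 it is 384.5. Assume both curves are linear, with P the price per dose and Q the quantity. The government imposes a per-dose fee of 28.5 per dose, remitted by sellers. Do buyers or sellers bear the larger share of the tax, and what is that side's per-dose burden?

Sellers bear the larger share: 18 per dose.

Demand slope: (350 − 332)/(82 − 85) = -6, so Qd = 842 − 6P.
Supply slope: (384.5 − 367)/(81 − 76) = 3.5, so Qs = 3.5P + 101.
Without the tax, 842 − 6P = 3.5P + 101 gives 9.5P = 741, so P* = 78 and Q* = 374.
With the tax collected from sellers, supply shifts: Qs = 3.5(P − 28.5) + 101.
Solving gives Q = 311 with buyers paying 88.5 and sellers receiving 60 (the 28.5 wedge).
Per-dose burden: buyers 10.5, sellers 18.
Sellers take the larger share because supply is less price-elastic here (demand slope 6 vs supply slope 3.5).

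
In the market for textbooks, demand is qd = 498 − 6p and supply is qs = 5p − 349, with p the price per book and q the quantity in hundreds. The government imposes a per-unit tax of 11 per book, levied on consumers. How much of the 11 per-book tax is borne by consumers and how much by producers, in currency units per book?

Without the tax, 498 − 6p = 5p − 349 gives 11p = 847, so p* = 77 and q* = 36.
With the tax collected from consumers, demand (in seller-price terms) shifts: qd = 498 − 6(p + 11).
New equilibrium: consumers pay 82, producers receive 71, q = 6. (Wedge: pb − ps = 11.)
Burden on consumers: 5; on producers: 6. (They sum to 11.)
The less price-elastic side of the market bears the larger share of a per-unit tax.

Consumers bear 5 per book; producers bear 6 per book.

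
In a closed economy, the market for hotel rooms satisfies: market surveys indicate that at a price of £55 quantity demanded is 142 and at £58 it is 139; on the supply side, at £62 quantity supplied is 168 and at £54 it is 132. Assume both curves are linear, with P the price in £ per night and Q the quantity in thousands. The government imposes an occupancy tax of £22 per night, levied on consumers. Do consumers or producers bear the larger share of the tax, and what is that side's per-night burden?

Demand slope: (139 − 142)/(58 − 55) = -1, so Qd = 197 − P.
Supply slope: (132 − 168)/(54 − 62) = 4.5, so Qs = 4.5P − 111.
Without the tax, 197 − P = 4.5P − 111 gives 5.5P = 308, so P* = £56 and Q* = 141.
With the tax collected from consumers, demand (in seller-price terms) shifts: Qd = 197 − (P + 22).
New equilibrium: consumers pay £74, producers receive £52, Q = 123. (Wedge: Pb − Ps = 22.)
Per-night burden: consumers £18, producers £4.
Consumers take the larger share because demand is less price-elastic here (demand slope 1 vs supply slope 4.5).
The less price-elastic side of the market bears the larger share of a per-unit tax.

Consumers bear the larger share: £18 per night.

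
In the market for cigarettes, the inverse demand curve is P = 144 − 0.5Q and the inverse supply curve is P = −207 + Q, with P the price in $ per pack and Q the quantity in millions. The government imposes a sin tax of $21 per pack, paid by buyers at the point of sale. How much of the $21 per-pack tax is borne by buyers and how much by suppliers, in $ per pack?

Inverting to Q(P) form: Qd = 288 − 2P; Qs = P + 207.
Without the tax, 288 − 2P = P + 207 gives 3P = 81, so P* = $27 and Q* = 234.
With the tax collected from buyers, demand (in seller-price terms) shifts: Qd = 288 − 2(P + 21).
New equilibrium: buyers pay $34, suppliers receive $13, Q = 220. (Wedge: Pb − Ps = 21.)
Burden on buyers: $7; on suppliers: $14. (They sum to $21.)
The less price-elastic side of the market bears the larger share of a per-unit tax.

Buyers bear $7 per pack; suppliers bear $14 per pack.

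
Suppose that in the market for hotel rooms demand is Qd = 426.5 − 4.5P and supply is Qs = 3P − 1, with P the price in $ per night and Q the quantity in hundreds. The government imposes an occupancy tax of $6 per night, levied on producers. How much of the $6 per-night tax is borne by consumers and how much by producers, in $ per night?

Consumers bear $2.4 per night; producers bear $3.6 per night.

Before the tax: set 426.5 − 4.5P = 3P − 1 → P* = $57, Q* = 170.
With the tax collected from producers, supply shifts: Qs = 3(P − 6) − 1.
New equilibrium: consumers pay $59.4, producers receive $53.4, Q = 159.2. (Wedge: Pb − Ps = 6.)
Burden on consumers: $2.4; on producers: $3.6. (They sum to $6.)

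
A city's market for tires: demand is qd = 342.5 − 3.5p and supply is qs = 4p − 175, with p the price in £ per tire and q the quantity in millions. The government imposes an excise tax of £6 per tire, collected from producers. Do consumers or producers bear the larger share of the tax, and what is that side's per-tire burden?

Consumers bear the larger share: £3.2 per tire.

Before the tax: set 342.5 − 3.5p = 4p − 175 → p* = £69, q* = 101.
With the tax collected from producers, supply shifts: qs = 4(p − 6) − 175.
New equilibrium: consumers pay £72.2, producers receive £66.2, q = 89.8. (Wedge: pb − ps = 6.)
Per-tire burden: consumers £3.2, producers £2.8.
Consumers take the larger share because demand is less price-elastic here (demand slope 3.5 vs supply slope 4).
The less price-elastic side of the market bears the larger share of a per-unit tax.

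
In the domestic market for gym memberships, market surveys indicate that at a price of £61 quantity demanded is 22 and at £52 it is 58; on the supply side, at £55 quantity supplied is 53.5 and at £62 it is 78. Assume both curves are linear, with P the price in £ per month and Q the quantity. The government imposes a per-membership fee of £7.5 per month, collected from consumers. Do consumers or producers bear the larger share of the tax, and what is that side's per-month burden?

Demand slope: (58 − 22)/(52 − 61) = -4, so Qd = 266 − 4P.
Supply slope: (78 − 53.5)/(62 − 55) = 3.5, so Qs = 3.5P − 139.
Without the tax, 266 − 4P = 3.5P − 139 gives 7.5P = 405, so P* = £54 and Q* = 50.
With the tax collected from consumers, demand (in seller-price terms) shifts: Qd = 266 − 4(P + 7.5).
Solving gives Q = 36 with consumers paying £57.5 and producers receiving £50 (the £7.5 wedge).
Per-month burden: consumers £3.5, producers £4.
Producers take the larger share because supply is less price-elastic here (demand slope 4 vs supply slope 3.5).
The less price-elastic side of the market bears the larger share of a per-unit tax.

Producers bear the larger share: £4 per month.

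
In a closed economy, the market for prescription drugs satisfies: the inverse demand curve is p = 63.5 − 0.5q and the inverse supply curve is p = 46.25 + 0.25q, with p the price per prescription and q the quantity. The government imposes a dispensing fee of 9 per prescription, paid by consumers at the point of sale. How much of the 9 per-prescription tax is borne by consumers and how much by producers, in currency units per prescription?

Consumers bear 6 per prescription; producers bear 3 per prescription.

Rewrite in direct form: qd = 127 − 2p and qs = 4p − 185.
Before the tax: set 127 − 2p = 4p − 185 → p* = 52, q* = 23.
With the tax collected from consumers, demand (in seller-price terms) shifts: qd = 127 − 2(p + 9).
Solving gives q = 11 with consumers paying 58 and producers receiving 49 (the 9 wedge).
Burden on consumers: 6; on producers: 3. (They sum to 9.)
The less price-elastic side of the market bears the larger share of a per-unit tax.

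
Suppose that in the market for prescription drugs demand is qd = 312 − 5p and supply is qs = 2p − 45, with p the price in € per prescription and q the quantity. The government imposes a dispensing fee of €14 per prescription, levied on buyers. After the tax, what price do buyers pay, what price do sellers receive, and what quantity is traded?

Without the tax, 312 − 5p = 2p − 45 gives 7p = 357, so p* = €51 and q* = 57.
With the tax collected from buyers, demand (in seller-price terms) shifts: qd = 312 − 5(p + 14).
New equilibrium: buyers pay €55, sellers receive €41, q = 37. (Wedge: pb − ps = 14.)
The less price-elastic side of the market bears the larger share of a per-unit tax.

Buyers pay €55; sellers receive €41; quantity = 37.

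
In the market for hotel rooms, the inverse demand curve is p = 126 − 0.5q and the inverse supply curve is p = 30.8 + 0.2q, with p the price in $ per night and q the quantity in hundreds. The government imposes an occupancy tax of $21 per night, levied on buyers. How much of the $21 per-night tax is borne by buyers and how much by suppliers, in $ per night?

Buyers bear $15 per night; suppliers bear $6 per night.

Rewrite in direct form: qd = 252 − 2p and qs = 5p − 154.
Without the tax, 252 − 2p = 5p − 154 gives 7p = 406, so p* = $58 and q* = 136.
With the tax collected from buyers, demand (in seller-price terms) shifts: qd = 252 − 2(p + 21).
New equilibrium: buyers pay $73, suppliers receive $52, q = 106. (Wedge: pb − ps = 21.)
Burden on buyers: $15; on suppliers: $6. (They sum to $21.)
The less price-elastic side of the market bears the larger share of a per-unit tax.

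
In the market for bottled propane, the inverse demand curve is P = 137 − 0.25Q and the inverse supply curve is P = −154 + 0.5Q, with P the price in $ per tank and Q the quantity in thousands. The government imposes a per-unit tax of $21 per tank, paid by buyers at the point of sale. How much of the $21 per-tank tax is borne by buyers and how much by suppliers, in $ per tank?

Inverting to Q(P) form: Qd = 548 − 4P; Qs = 2P + 308.
Before the tax: set 548 − 4P = 2P + 308 → P* = $40, Q* = 388.
With the tax collected from buyers, demand (in seller-price terms) shifts: Qd = 548 − 4(P + 21).
Solving gives Q = 360 with buyers paying $47 and suppliers receiving $26 (the $21 wedge).
Burden on buyers: $7; on suppliers: $14. (They sum to $21.)

Buyers bear $7 per tank; suppliers bear $14 per tank.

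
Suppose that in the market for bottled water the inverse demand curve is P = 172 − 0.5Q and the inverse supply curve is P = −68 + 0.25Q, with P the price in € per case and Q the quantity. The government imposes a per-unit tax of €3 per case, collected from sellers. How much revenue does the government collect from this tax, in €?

Tax revenue = €948.

Inverting to Q(P) form: Qd = 344 − 2P; Qs = 4P + 272.
Before the tax: set 344 − 2P = 4P + 272 → P* = €12, Q* = 320.
With the tax collected from sellers, supply shifts: Qs = 4(P − 3) + 272.
Solving gives Q = 316 with consumers paying €14 and sellers receiving €11 (the €3 wedge).
Revenue = t · Q = 3 · 316 = €948.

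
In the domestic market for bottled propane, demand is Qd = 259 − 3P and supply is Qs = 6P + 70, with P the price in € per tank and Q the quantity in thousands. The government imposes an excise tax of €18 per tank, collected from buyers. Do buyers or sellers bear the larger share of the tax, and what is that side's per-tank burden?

Buyers bear the larger share: €12 per tank.

Before the tax: set 259 − 3P = 6P + 70 → P* = €21, Q* = 196.
With the tax collected from buyers, demand (in seller-price terms) shifts: Qd = 259 − 3(P + 18).
New equilibrium: buyers pay €33, sellers receive €15, Q = 160. (Wedge: Pb − Ps = 18.)
Per-tank burden: buyers €12, sellers €6.
Buyers take the larger share because demand is less price-elastic here (demand slope 3 vs supply slope 6).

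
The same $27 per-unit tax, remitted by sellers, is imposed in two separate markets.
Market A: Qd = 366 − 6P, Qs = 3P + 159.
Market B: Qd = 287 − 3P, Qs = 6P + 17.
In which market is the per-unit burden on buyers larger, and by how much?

Market B, by $9.

Market A: pre-tax P* = $23, Q* = 228; post-tax Q = 174; per-unit burden on buyers = $9.
Market B: pre-tax P* = $30, Q* = 197; post-tax Q = 143; per-unit burden on buyers = $18.
Difference: $9 vs $18 → market B is larger by $9.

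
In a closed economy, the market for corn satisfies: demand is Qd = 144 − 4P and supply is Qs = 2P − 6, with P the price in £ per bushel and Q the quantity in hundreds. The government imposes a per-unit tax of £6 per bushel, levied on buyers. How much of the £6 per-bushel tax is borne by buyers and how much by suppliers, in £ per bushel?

Without the tax, 144 − 4P = 2P − 6 gives 6P = 150, so P* = £25 and Q* = 44.
With the tax collected from buyers, demand (in seller-price terms) shifts: Qd = 144 − 4(P + 6).
New equilibrium: buyers pay £27, suppliers receive £21, Q = 36. (Wedge: Pb − Ps = 6.)
Burden on buyers: £2; on suppliers: £4. (They sum to £6.)
The less price-elastic side of the market bears the larger share of a per-unit tax.

Buyers bear £2 per bushel; suppliers bear £4 per bushel.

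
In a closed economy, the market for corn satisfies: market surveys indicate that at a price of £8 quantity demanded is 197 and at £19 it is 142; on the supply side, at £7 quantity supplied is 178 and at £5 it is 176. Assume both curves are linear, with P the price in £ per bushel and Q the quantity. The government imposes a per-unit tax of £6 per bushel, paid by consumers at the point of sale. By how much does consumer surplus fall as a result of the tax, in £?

Demand slope: (142 − 197)/(19 − 8) = -5, so Qd = 237 − 5P.
Supply slope: (176 − 178)/(5 − 7) = 1, so Qs = P + 171.
Before the tax: set 237 − 5P = P + 171 → P* = £11, Q* = 182.
With the tax collected from consumers, demand (in seller-price terms) shifts: Qd = 237 − 5(P + 6).
Solving gives Q = 177 with consumers paying £12 and sellers receiving £6 (the £6 wedge).
ΔCS is the trapezoid between Q = 177 and Q = 182 of height £1: ½ · (182 + 177) · 1 = £179.5.

Consumer surplus falls by £179.5.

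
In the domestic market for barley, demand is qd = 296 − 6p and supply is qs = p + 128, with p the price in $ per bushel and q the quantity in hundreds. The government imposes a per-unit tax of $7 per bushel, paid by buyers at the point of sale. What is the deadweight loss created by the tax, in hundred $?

Before the tax: set 296 − 6p = p + 128 → p* = $24, q* = 152.
With the tax collected from buyers, demand (in seller-price terms) shifts: qd = 296 − 6(p + 7).
Solving gives q = 146 with buyers paying $25 and producers receiving $18 (the $7 wedge).
Quantity falls by |ΔQ| = |152 − 146| = 6.
DWL = ½ · t · |ΔQ| = ½ · 7 · 6 = $21.

Deadweight loss = $21 hundred.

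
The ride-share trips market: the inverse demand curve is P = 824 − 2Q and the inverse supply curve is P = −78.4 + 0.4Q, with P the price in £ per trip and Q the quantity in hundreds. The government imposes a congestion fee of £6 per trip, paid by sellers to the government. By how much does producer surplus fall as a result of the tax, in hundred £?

Inverting to Q(P) form: Qd = 412 − 0.5P; Qs = 2.5P + 196.
Without the tax, 412 − 0.5P = 2.5P + 196 gives 3P = 216, so P* = £72 and Q* = 376.
With the tax collected from sellers, supply shifts: Qs = 2.5(P − 6) + 196.
Solving gives Q = 373.5 with consumers paying £77 and sellers receiving £71 (the £6 wedge).
ΔPS is the trapezoid between Q = 373.5 and Q = 376 of height £1: ½ · (376 + 373.5) · 1 = £374.75.

Producer surplus falls by £374.75 hundred.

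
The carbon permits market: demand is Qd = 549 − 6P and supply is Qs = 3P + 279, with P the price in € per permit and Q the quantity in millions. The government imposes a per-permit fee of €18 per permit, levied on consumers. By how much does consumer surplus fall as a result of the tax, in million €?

Without the tax, 549 − 6P = 3P + 279 gives 9P = 270, so P* = €30 and Q* = 369.
With the tax collected from consumers, demand (in seller-price terms) shifts: Qd = 549 − 6(P + 18).
New equilibrium: consumers pay €36, suppliers receive €18, Q = 333. (Wedge: Pb − Ps = 18.)
ΔCS is the trapezoid between Q = 333 and Q = 369 of height €6: ½ · (369 + 333) · 6 = €2106.

Consumer surplus falls by €2106 million.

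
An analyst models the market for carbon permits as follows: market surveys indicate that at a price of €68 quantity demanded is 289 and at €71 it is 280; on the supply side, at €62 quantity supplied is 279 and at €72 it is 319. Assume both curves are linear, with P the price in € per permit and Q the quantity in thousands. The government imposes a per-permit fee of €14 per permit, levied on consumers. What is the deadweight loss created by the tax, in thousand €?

Demand slope: (280 − 289)/(71 − 68) = -3, so Qd = 493 − 3P.
Supply slope: (319 − 279)/(72 − 62) = 4, so Qs = 4P + 31.
Without the tax, 493 − 3P = 4P + 31 gives 7P = 462, so P* = €66 and Q* = 295.
With the tax collected from consumers, demand (in seller-price terms) shifts: Qd = 493 − 3(P + 14).
Solving gives Q = 271 with consumers paying €74 and sellers receiving €60 (the €14 wedge).
Quantity falls by |ΔQ| = |295 − 271| = 24.
DWL = ½ · t · |ΔQ| = ½ · 14 · 24 = €168.

Deadweight loss = €168 thousand.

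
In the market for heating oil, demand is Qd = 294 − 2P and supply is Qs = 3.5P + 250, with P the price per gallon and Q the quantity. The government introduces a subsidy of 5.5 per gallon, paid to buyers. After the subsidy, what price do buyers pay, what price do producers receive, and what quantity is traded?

Buyers pay 4.5; producers receive 10; quantity = 285.

Before the subsidy: set 294 − 2P = 3.5P + 250 → P* = 8, Q* = 278.
With a per-unit subsidy paid to buyers, each effectively pays P − 5.5, so demand becomes Qd = 294 − 2(P − 5.5).
Solving gives Q = 285 with buyers paying 4.5 and producers receiving 10 (the 5.5 wedge).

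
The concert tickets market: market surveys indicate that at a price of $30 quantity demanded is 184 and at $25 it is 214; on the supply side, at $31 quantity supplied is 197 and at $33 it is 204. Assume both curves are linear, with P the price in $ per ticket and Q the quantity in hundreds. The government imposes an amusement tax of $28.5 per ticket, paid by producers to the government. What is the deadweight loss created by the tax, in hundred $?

Deadweight loss = $897.75 hundred.

Demand slope: (214 − 184)/(25 − 30) = -6, so Qd = 364 − 6P.
Supply slope: (204 − 197)/(33 − 31) = 3.5, so Qs = 3.5P + 88.5.
Before the tax: set 364 − 6P = 3.5P + 88.5 → P* = $29, Q* = 190.
With the tax collected from producers, supply shifts: Qs = 3.5(P − 28.5) + 88.5.
Solving gives Q = 127 with buyers paying $39.5 and producers receiving $11 (the $28.5 wedge).
Quantity falls by |ΔQ| = |190 − 127| = 63.
DWL = ½ · t · |ΔQ| = ½ · 28.5 · 63 = $897.75.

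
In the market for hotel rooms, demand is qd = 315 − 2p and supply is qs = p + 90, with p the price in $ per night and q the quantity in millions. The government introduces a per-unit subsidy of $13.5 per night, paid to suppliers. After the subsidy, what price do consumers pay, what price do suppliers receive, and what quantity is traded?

Consumers pay $70.5; suppliers receive $84; quantity = 174.

Before the subsidy: set 315 − 2p = p + 90 → p* = $75, q* = 165.
With a per-unit subsidy paid to suppliers, each receives p + 13.5 per unit sold, so supply becomes qs = (p + 13.5) + 90.
Solving gives q = 174 with consumers paying $70.5 and suppliers receiving $84 (the $13.5 wedge).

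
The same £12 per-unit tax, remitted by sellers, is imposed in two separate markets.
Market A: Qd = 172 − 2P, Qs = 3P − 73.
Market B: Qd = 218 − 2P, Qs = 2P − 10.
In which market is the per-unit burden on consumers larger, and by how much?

Market A: pre-tax P* = £49, Q* = 74; post-tax Q = 59.6; per-unit burden on consumers = £7.2.
Market B: pre-tax P* = £57, Q* = 104; post-tax Q = 92; per-unit burden on consumers = £6.
Difference: £7.2 vs £6 → market A is larger by £1.2.

Market A, by £1.2.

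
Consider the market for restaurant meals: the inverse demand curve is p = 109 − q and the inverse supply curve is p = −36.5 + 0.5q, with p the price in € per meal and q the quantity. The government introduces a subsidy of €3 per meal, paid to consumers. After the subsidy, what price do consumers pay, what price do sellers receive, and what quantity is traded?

Inverting to q(p) form: qd = 109 − p; qs = 2p + 73.
Without the subsidy, 109 − p = 2p + 73 gives 3p = 36, so p* = €12 and q* = 97.
With a per-unit subsidy paid to consumers, each effectively pays p − 3, so demand becomes qd = 109 − (p − 3).
Solving gives q = 99 with consumers paying €10 and sellers receiving €13 (the €3 wedge).

Consumers pay €10; sellers receive €13; quantity = 99.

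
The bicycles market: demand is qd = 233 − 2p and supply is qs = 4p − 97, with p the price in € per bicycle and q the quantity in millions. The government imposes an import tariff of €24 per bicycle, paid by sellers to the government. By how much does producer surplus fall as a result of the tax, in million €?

Before the tax: set 233 − 2p = 4p − 97 → p* = €55, q* = 123.
With the tax collected from sellers, supply shifts: qs = 4(p − 24) − 97.
New equilibrium: buyers pay €71, sellers receive €47, q = 91. (Wedge: pb − ps = 24.)
ΔPS is the trapezoid between Q = 91 and Q = 123 of height €8: ½ · (123 + 91) · 8 = €856.

Producer surplus falls by €856 million.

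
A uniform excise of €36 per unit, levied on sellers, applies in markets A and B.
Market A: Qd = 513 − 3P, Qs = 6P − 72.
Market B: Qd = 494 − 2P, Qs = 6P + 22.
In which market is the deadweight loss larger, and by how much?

Market A: pre-tax P* = €65, Q* = 318; post-tax Q = 246; deadweight loss = €1296.
Market B: pre-tax P* = €59, Q* = 376; post-tax Q = 322; deadweight loss = €972.
Difference: €1296 vs €972 → market A is larger by €324.

Market A, by €324.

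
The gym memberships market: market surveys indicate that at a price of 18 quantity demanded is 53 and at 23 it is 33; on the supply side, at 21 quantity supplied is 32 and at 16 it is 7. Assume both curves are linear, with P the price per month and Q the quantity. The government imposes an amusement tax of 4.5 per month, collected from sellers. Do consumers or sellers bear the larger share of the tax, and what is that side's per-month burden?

Consumers bear the larger share: 2.5 per month.

Demand slope: (33 − 53)/(23 − 18) = -4, so Qd = 125 − 4P.
Supply slope: (7 − 32)/(16 − 21) = 5, so Qs = 5P − 73.
Without the tax, 125 − 4P = 5P − 73 gives 9P = 198, so P* = 22 and Q* = 37.
With the tax collected from sellers, supply shifts: Qs = 5(P − 4.5) − 73.
New equilibrium: consumers pay 24.5, sellers receive 20, Q = 27. (Wedge: Pb − Ps = 4.5.)
Per-month burden: consumers 2.5, sellers 2.
Consumers take the larger share because demand is less price-elastic here (demand slope 4 vs supply slope 5).
The less price-elastic side of the market bears the larger share of a per-unit tax.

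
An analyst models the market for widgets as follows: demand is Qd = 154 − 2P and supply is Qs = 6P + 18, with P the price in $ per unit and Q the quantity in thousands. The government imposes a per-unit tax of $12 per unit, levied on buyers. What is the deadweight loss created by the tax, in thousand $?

Deadweight loss = $108 thousand.

Without the tax, 154 − 2P = 6P + 18 gives 8P = 136, so P* = $17 and Q* = 120.
With the tax collected from buyers, demand (in seller-price terms) shifts: Qd = 154 − 2(P + 12).
Solving gives Q = 102 with buyers paying $26 and sellers receiving $14 (the $12 wedge).
Quantity falls by |ΔQ| = |120 − 102| = 18.
DWL = ½ · t · |ΔQ| = ½ · 12 · 18 = $108.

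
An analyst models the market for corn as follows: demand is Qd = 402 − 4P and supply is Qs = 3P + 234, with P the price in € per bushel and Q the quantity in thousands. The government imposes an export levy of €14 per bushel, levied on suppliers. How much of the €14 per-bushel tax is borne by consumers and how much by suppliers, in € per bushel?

Consumers bear €6 per bushel; suppliers bear €8 per bushel.

Before the tax: set 402 − 4P = 3P + 234 → P* = €24, Q* = 306.
With the tax collected from suppliers, supply shifts: Qs = 3(P − 14) + 234.
Solving gives Q = 282 with consumers paying €30 and suppliers receiving €16 (the €14 wedge).
Burden on consumers: €6; on suppliers: €8. (They sum to €14.)
The less price-elastic side of the market bears the larger share of a per-unit tax.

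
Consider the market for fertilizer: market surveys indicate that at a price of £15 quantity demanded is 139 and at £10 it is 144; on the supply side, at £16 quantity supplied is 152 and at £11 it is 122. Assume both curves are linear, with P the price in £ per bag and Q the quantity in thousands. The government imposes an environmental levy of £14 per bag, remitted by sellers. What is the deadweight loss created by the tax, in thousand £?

Deadweight loss = £84 thousand.

Demand slope: (144 − 139)/(10 − 15) = -1, so Qd = 154 − P.
Supply slope: (122 − 152)/(11 − 16) = 6, so Qs = 6P + 56.
Before the tax: set 154 − P = 6P + 56 → P* = £14, Q* = 140.
With the tax collected from sellers, supply shifts: Qs = 6(P − 14) + 56.
Solving gives Q = 128 with consumers paying £26 and sellers receiving £12 (the £14 wedge).
Quantity falls by |ΔQ| = |140 − 128| = 12.
DWL = ½ · t · |ΔQ| = ½ · 14 · 12 = £84.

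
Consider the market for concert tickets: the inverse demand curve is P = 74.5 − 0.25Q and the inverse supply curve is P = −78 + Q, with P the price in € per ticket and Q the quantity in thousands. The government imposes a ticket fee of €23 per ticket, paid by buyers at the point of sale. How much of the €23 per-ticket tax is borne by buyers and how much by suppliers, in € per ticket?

Buyers bear €4.6 per ticket; suppliers bear €18.4 per ticket.

Inverting to Q(P) form: Qd = 298 − 4P; Qs = P + 78.
Without the tax, 298 − 4P = P + 78 gives 5P = 220, so P* = €44 and Q* = 122.
With the tax collected from buyers, demand (in seller-price terms) shifts: Qd = 298 − 4(P + 23).
New equilibrium: buyers pay €48.6, suppliers receive €25.6, Q = 103.6. (Wedge: Pb − Ps = 23.)
Burden on buyers: €4.6; on suppliers: €18.4. (They sum to €23.)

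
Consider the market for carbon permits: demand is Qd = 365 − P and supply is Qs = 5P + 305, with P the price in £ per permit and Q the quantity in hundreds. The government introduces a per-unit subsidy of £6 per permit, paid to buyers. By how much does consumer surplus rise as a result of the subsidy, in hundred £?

Consumer surplus rises by £1787.5 hundred.

Without the subsidy, 365 − P = 5P + 305 gives 6P = 60, so P* = £10 and Q* = 355.
With a per-unit subsidy paid to buyers, each effectively pays P − 6, so demand becomes Qd = 365 − (P − 6).
Solving gives Q = 360 with buyers paying £5 and sellers receiving £11 (the £6 wedge).
ΔCS is the trapezoid between Q = 360 and Q = 355 of height £5: ½ · (355 + 360) · 5 = £1787.5.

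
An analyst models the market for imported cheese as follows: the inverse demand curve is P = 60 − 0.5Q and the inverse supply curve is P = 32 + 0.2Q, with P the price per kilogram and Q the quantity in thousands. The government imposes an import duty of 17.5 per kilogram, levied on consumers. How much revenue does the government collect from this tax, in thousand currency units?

Tax revenue = 262.5 thousand.

Inverting to Q(P) form: Qd = 120 − 2P; Qs = 5P − 160.
Without the tax, 120 − 2P = 5P − 160 gives 7P = 280, so P* = 40 and Q* = 40.
With the tax collected from consumers, demand (in seller-price terms) shifts: Qd = 120 − 2(P + 17.5).
New equilibrium: consumers pay 52.5, producers receive 35, Q = 15. (Wedge: Pb − Ps = 17.5.)
Revenue = t · Q = 17.5 · 15 = 262.5.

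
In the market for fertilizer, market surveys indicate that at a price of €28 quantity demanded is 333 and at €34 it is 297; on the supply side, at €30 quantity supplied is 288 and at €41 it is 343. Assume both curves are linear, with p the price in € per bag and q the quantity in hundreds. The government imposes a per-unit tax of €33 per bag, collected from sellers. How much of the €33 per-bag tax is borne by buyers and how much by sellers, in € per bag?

Buyers bear €15 per bag; sellers bear €18 per bag.

Demand slope: (297 − 333)/(34 − 28) = -6, so qd = 501 − 6p.
Supply slope: (343 − 288)/(41 − 30) = 5, so qs = 5p + 138.
Without the tax, 501 − 6p = 5p + 138 gives 11p = 363, so p* = €33 and q* = 303.
With the tax collected from sellers, supply shifts: qs = 5(p − 33) + 138.
New equilibrium: buyers pay €48, sellers receive €15, q = 213. (Wedge: pb − ps = 33.)
Burden on buyers: €15; on sellers: €18. (They sum to €33.)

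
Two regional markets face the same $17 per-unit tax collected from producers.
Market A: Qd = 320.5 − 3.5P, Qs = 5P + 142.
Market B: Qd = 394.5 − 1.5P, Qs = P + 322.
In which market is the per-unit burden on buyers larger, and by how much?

Market A, by $3.2.

Market A: pre-tax P* = $21, Q* = 247; post-tax Q = 212; per-unit burden on buyers = $10.
Market B: pre-tax P* = $29, Q* = 351; post-tax Q = 340.8; per-unit burden on buyers = $6.8.
Difference: $10 vs $6.8 → market A is larger by $3.2.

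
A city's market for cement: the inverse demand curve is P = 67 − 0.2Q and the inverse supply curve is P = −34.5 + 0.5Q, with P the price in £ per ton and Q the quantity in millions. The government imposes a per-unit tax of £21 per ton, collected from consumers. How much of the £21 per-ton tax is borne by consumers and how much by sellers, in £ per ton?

Rewrite in direct form: Qd = 335 − 5P and Qs = 2P + 69.
Before the tax: set 335 − 5P = 2P + 69 → P* = £38, Q* = 145.
With the tax collected from consumers, demand (in seller-price terms) shifts: Qd = 335 − 5(P + 21).
Solving gives Q = 115 with consumers paying £44 and sellers receiving £23 (the £21 wedge).
Burden on consumers: £6; on sellers: £15. (They sum to £21.)
The less price-elastic side of the market bears the larger share of a per-unit tax.

Consumers bear £6 per ton; sellers bear £15 per ton.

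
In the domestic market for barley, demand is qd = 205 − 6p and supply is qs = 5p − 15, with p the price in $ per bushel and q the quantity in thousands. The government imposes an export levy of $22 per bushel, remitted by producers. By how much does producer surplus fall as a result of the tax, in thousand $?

Before the tax: set 205 − 6p = 5p − 15 → p* = $20, q* = 85.
With the tax collected from producers, supply shifts: qs = 5(p − 22) − 15.
Solving gives q = 25 with consumers paying $30 and producers receiving $8 (the $22 wedge).
ΔPS is the trapezoid between Q = 25 and Q = 85 of height $12: ½ · (85 + 25) · 12 = $660.

Producer surplus falls by $660 thousand.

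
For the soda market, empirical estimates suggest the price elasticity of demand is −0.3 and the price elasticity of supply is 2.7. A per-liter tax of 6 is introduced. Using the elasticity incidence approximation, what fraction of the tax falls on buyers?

Buyers' share ≈ 0.9.

Incidence ratio: buyers' share ≈ εs / (εs + |εd|) = 2.7 / (2.7 + 0.3) = 0.9.
Supply is the more elastic side, so buyers bear the larger share.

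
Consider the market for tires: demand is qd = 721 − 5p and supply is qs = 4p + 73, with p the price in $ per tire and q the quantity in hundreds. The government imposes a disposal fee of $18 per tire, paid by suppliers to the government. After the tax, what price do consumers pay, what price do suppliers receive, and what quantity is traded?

Consumers pay $80; suppliers receive $62; quantity = 321.

Without the tax, 721 − 5p = 4p + 73 gives 9p = 648, so p* = $72 and q* = 361.
With the tax collected from suppliers, supply shifts: qs = 4(p − 18) + 73.
New equilibrium: consumers pay $80, suppliers receive $62, q = 321. (Wedge: pb − ps = 18.)
The less price-elastic side of the market bears the larger share of a per-unit tax.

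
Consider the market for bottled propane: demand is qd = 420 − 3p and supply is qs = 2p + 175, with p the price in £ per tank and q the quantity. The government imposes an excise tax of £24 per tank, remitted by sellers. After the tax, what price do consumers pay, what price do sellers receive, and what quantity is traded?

Without the tax, 420 − 3p = 2p + 175 gives 5p = 245, so p* = £49 and q* = 273.
With the tax collected from sellers, supply shifts: qs = 2(p − 24) + 175.
Solving gives q = 244.2 with consumers paying £58.6 and sellers receiving £34.6 (the £24 wedge).
The less price-elastic side of the market bears the larger share of a per-unit tax.

Consumers pay £58.6; sellers receive £34.6; quantity = 244.2.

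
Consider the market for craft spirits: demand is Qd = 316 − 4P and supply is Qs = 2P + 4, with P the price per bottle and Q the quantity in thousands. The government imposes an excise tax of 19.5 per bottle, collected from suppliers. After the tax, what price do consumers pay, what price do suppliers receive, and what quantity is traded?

Without the tax, 316 − 4P = 2P + 4 gives 6P = 312, so P* = 52 and Q* = 108.
With the tax collected from suppliers, supply shifts: Qs = 2(P − 19.5) + 4.
New equilibrium: consumers pay 58.5, suppliers receive 39, Q = 82. (Wedge: Pb − Ps = 19.5.)

Consumers pay 58.5; suppliers receive 39; quantity = 82.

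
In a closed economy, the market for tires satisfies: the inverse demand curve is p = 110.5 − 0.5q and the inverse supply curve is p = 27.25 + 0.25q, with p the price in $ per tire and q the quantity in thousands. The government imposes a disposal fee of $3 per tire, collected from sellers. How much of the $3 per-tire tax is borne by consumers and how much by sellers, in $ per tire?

Consumers bear $2 per tire; sellers bear $1 per tire.

Rewrite in direct form: qd = 221 − 2p and qs = 4p − 109.
Without the tax, 221 − 2p = 4p − 109 gives 6p = 330, so p* = $55 and q* = 111.
With the tax collected from sellers, supply shifts: qs = 4(p − 3) − 109.
New equilibrium: consumers pay $57, sellers receive $54, q = 107. (Wedge: pb − ps = 3.)
Burden on consumers: $2; on sellers: $1. (They sum to $3.)
The less price-elastic side of the market bears the larger share of a per-unit tax.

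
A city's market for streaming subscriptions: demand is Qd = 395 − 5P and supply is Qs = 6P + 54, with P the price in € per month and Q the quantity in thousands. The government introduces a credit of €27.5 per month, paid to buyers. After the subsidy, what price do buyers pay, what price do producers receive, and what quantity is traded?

Without the subsidy, 395 − 5P = 6P + 54 gives 11P = 341, so P* = €31 and Q* = 240.
With a per-unit subsidy paid to buyers, each effectively pays P − 27.5, so demand becomes Qd = 395 − 5(P − 27.5).
Solving gives Q = 315 with buyers paying €16 and producers receiving €43.5 (the €27.5 wedge).

Buyers pay €16; producers receive €43.5; quantity = 315.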